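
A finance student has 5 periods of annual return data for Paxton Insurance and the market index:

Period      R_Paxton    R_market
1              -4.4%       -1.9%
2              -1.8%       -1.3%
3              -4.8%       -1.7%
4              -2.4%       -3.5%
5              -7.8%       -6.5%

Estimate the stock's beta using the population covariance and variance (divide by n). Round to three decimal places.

0.808

Mean R_i = (-4.4 − 1.8 − 4.8 − 2.4 − 7.8) / 5 = -4.2400%
Mean R_m = (-1.9 − 1.3 − 1.7 − 3.5 − 6.5) / 5 = -2.9800%
Σ(R_i − R̄_i)(R_m − R̄_m) = 14.7840  ⇒  Cov = 14.7840 / 5 = 2.9568
Σ(R_m − R̄_m)² = 18.2880  ⇒  Var(R_m) = 18.2880 / 5 = 3.6576
β = Cov / Var(R_m) = 2.9568 / 3.6576 = 0.8084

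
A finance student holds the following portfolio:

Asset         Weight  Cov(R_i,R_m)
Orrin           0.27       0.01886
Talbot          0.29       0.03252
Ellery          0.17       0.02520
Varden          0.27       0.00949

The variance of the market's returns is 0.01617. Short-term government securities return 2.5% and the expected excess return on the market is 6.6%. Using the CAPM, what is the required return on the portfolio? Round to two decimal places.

11.22%

β_Orrin = 0.01886 / 0.01617 = 1.1664
β_Talbot = 0.03252 / 0.01617 = 2.0111
β_Ellery = 0.02520 / 0.01617 = 1.5584
β_Varden = 0.00949 / 0.01617 = 0.5869
β_P = Σ w_i β_i = 0.27×1.1664 + 0.29×2.0111 + 0.17×1.5584 + 0.27×0.5869 = 1.3215
E(R_P) = R_f + β_P × MRP = 2.5% + 1.3215 × 6.6% = 11.22%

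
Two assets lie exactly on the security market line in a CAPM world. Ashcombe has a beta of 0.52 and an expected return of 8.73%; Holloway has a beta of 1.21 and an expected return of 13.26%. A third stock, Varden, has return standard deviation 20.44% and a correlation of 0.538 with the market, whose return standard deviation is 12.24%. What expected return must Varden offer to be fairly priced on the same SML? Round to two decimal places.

MRP = (13.26% − 8.73%) / (1.21 − 0.52) = 6.5652%
R_f = 8.73% − 0.52 × 6.5652% = 5.3161%
β_Varden = ρ·σ_i/σ_m = 0.538 × 20.44 / 12.24 = 0.8984
E(R_Varden) = R_f + β × MRP = 5.3161% + 0.8984 × 6.5652% = 11.21%

11.21%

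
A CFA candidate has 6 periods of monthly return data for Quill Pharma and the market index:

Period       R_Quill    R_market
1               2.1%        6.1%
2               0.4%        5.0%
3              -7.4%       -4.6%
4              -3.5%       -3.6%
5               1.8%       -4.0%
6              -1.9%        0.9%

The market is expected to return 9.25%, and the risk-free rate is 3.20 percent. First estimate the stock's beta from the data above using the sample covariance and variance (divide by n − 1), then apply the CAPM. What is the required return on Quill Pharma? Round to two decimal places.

Mean R_i = (2.1 + 0.4 − 7.4 − 3.5 + 1.8 − 1.9) / 6 = -1.4167%
Mean R_m = (6.1 + 5.0 − 4.6 − 3.6 − 4.0 + 0.9) / 6 = -0.0333%
Σ(R_i − R̄_i)(R_m − R̄_m) = 52.2567  ⇒  Cov = 52.2567 / 5 = 10.4513
Σ(R_m − R̄_m)² = 113.1333  ⇒  Var(R_m) = 113.1333 / 5 = 22.6267
β = Cov / Var(R_m) = 10.4513 / 22.6267 = 0.4619
MRP = 9.25% − 3.20% = 6.05%
E(R) = R_f + β × MRP = 3.20% + 0.4619 × 6.05% = 5.99%

5.99%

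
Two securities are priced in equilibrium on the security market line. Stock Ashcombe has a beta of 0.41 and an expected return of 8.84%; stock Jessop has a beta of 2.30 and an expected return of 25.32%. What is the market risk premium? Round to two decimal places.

Both satisfy E(R) = R_f + β·MRP, so the slope of the SML is
MRP = (25.32% − 8.84%) / (2.30 − 0.41) = 16.48% / 1.89 = 8.7196%

8.72%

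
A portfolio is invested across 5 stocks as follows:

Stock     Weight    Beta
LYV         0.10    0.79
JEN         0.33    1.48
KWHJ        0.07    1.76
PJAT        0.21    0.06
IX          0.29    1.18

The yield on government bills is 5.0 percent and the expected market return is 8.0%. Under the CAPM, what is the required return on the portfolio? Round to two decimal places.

8.14%

β_P = Σ w_i β_i = 0.10×0.79 + 0.33×1.48 + 0.07×1.76 + 0.21×0.06 + 0.29×1.18 = 1.0454
MRP = 8.0% − 5.0% = 3.00%
E(R_P) = R_f + β_P × MRP = 5.0% + 1.0454 × 3.0% = 8.14%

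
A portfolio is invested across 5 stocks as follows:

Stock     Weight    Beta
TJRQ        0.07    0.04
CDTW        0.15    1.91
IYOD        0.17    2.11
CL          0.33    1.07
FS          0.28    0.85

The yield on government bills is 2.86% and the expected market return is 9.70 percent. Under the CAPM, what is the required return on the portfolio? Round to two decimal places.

β_P = Σ w_i β_i = 0.07×0.04 + 0.15×1.91 + 0.17×2.11 + 0.33×1.07 + 0.28×0.85 = 1.2391
MRP = 9.70% − 2.86% = 6.84%
E(R_P) = R_f + β_P × MRP = 2.86% + 1.2391 × 6.84% = 11.34%

11.34%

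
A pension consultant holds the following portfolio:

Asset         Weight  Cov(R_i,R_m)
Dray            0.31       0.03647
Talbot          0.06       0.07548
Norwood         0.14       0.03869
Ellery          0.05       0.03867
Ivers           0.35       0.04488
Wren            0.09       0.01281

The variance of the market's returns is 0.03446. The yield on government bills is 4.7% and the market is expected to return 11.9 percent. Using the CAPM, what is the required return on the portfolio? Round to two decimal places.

13.07%

β_Dray = 0.03647 / 0.03446 = 1.0583
β_Talbot = 0.07548 / 0.03446 = 2.1904
β_Norwood = 0.03869 / 0.03446 = 1.1228
β_Ellery = 0.03867 / 0.03446 = 1.1222
β_Ivers = 0.04488 / 0.03446 = 1.3024
β_Wren = 0.01281 / 0.03446 = 0.3717
β_P = Σ w_i β_i = 0.31×1.0583 + 0.06×2.1904 + 0.14×1.1228 + 0.05×1.1222 + 0.35×1.3024 + 0.09×0.3717 = 1.1621
MRP = 11.9% − 4.7% = 7.20%
E(R_P) = R_f + β_P × MRP = 4.7% + 1.1621 × 7.2% = 13.07%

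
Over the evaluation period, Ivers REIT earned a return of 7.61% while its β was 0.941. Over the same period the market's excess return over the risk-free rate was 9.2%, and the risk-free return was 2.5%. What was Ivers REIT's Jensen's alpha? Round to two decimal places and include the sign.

-3.55%

CAPM benchmark = R_f + β(R_m − R_f) = 2.5% + 0.941 × 9.2% = 11.1572%
α = actual − benchmark = 7.61% − 11.1572% = -3.55%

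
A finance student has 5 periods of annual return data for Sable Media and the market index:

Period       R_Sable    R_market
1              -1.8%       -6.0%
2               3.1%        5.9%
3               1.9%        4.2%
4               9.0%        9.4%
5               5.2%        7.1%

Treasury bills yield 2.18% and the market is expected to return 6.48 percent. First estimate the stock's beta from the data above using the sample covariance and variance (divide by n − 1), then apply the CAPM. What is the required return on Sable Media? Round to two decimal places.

Mean R_i = (-1.8 + 3.1 + 1.9 + 9.0 + 5.2) / 5 = 3.4800%
Mean R_m = (-6.0 + 5.9 + 4.2 + 9.4 + 7.1) / 5 = 4.1200%
Σ(R_i − R̄_i)(R_m − R̄_m) = 86.9020  ⇒  Cov = 86.9020 / 4 = 21.7255
Σ(R_m − R̄_m)² = 142.3480  ⇒  Var(R_m) = 142.3480 / 4 = 35.5870
β = Cov / Var(R_m) = 21.7255 / 35.5870 = 0.6105
MRP = 6.48% − 2.18% = 4.30%
E(R) = R_f + β × MRP = 2.18% + 0.6105 × 4.30% = 4.81%

4.81%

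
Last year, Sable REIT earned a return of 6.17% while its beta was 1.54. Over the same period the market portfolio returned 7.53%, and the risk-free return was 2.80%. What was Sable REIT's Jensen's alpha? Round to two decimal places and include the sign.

Market excess return = 7.53% − 2.80% = 4.73%
CAPM benchmark = R_f + β(R_m − R_f) = 2.80% + 1.54 × 4.73% = 10.0842%
α = actual − benchmark = 6.17% − 10.0842% = -3.91%

-3.91%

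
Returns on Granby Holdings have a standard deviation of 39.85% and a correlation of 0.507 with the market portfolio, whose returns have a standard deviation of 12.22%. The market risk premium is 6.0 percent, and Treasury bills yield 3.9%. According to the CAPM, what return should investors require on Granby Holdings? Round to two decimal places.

13.82%

β = ρ × σ_i / σ_m = 0.507 × 39.85% / 12.22% = 1.6534
E(R) = 3.9% + 1.6534 × 6.0% = 13.82%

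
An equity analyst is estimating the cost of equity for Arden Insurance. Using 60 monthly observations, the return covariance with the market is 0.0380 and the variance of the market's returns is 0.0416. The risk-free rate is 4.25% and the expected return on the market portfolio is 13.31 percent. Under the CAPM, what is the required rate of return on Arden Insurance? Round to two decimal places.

β = Cov(R_i, R_m) / Var(R_m) = 0.0380 / 0.0416 = 0.9135
MRP = 13.31% − 4.25% = 9.06%
E(R) = R_f + β × MRP = 4.25% + 0.9135 × 9.06% = 12.53%

12.53%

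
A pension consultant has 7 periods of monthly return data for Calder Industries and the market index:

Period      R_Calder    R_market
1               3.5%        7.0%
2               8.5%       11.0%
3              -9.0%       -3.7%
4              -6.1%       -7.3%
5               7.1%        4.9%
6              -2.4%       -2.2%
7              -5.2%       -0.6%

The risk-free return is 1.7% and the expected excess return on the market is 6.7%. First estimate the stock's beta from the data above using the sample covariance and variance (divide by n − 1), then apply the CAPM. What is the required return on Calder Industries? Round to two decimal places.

8.12%

Mean R_i = (3.5 + 8.5 − 9.0 − 6.1 + 7.1 − 2.4 − 5.2) / 7 = -0.5143%
Mean R_m = (7.0 + 11.0 − 3.7 − 7.3 + 4.9 − 2.2 − 0.6) / 7 = 1.3000%
Σ(R_i − R̄_i)(R_m − R̄_m) = 243.7000  ⇒  Cov = 243.7000 / 6 = 40.6167
Σ(R_m − R̄_m)² = 254.3600  ⇒  Var(R_m) = 254.3600 / 6 = 42.3933
β = Cov / Var(R_m) = 40.6167 / 42.3933 = 0.9581
E(R) = R_f + β × MRP = 1.7% + 0.9581 × 6.7% = 8.12%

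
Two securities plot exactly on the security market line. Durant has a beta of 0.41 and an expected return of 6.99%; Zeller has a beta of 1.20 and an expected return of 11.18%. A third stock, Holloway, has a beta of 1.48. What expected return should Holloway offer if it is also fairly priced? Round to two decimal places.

MRP (SML slope) = (11.18% − 6.99%) / (1.20 − 0.41) = 4.19% / 0.79 = 5.3038%
R_f (intercept) = 6.99% − 0.41 × 5.3038% = 4.8154%
E(R_Holloway) = R_f + β × MRP = 4.8154% + 1.48 × 5.3038% = 12.67%

12.67%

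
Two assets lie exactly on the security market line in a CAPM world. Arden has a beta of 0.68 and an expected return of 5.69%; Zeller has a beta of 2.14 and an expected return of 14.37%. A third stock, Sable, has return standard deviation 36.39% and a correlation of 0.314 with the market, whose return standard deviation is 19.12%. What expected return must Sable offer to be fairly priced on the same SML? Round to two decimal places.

MRP = (14.37% − 5.69%) / (2.14 − 0.68) = 5.9452%
R_f = 5.69% − 0.68 × 5.9452% = 1.6473%
β_Sable = ρ·σ_i/σ_m = 0.314 × 36.39 / 19.12 = 0.5976
E(R_Sable) = R_f + β × MRP = 1.6473% + 0.5976 × 5.9452% = 5.20%

5.20%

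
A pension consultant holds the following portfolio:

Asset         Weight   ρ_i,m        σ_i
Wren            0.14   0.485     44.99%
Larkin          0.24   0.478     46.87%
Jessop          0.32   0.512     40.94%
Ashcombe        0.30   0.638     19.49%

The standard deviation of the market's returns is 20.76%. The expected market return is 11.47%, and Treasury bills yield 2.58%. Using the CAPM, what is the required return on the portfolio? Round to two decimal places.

β_Wren = 0.485 × 44.99% / 20.76% = 1.0511
β_Larkin = 0.478 × 46.87% / 20.76% = 1.0792
β_Jessop = 0.512 × 40.94% / 20.76% = 1.0097
β_Ashcombe = 0.638 × 19.49% / 20.76% = 0.5990
β_P = Σ w_i β_i = 0.14×1.0511 + 0.24×1.0792 + 0.32×1.0097 + 0.30×0.5990 = 0.9090
MRP = 11.47% − 2.58% = 8.89%
E(R_P) = R_f + β_P × MRP = 2.58% + 0.9090 × 8.89% = 10.66%

10.66%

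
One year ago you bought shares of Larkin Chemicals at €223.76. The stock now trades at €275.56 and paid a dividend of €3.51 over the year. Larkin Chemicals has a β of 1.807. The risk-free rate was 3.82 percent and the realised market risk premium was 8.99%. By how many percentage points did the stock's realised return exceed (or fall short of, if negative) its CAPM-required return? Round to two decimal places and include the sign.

+4.65%

Realised HPR = (P1 + D1 − P0) / P0 = (275.56 + 3.51 − 223.76) / 223.76 = 55.31 / 223.76 = 24.7184%
CAPM required = R_f + β·MRP = 3.82% + 1.807 × 8.99% = 20.06493%
α = realised − required = 24.7184% − 20.06493% = +4.65%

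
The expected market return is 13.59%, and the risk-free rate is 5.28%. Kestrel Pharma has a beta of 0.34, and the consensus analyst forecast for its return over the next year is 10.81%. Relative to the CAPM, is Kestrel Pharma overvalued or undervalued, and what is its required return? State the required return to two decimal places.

Undervalued; required return 8.11%

MRP = 13.59% − 5.28% = 8.31%
Required return = R_f + β·MRP = 5.28% + 0.34 × 8.31% = 8.11%
Forecast 10.81% > required 8.11% → the stock plots above the SML → undervalued.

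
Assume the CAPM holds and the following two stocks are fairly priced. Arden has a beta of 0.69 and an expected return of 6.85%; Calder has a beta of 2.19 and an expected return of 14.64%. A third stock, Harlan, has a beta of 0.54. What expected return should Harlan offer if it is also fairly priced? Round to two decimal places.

MRP (SML slope) = (14.64% − 6.85%) / (2.19 − 0.69) = 7.79% / 1.50 = 5.1933%
R_f (intercept) = 6.85% − 0.69 × 5.1933% = 3.2666%
E(R_Harlan) = R_f + β × MRP = 3.2666% + 0.54 × 5.1933% = 6.07%

6.07%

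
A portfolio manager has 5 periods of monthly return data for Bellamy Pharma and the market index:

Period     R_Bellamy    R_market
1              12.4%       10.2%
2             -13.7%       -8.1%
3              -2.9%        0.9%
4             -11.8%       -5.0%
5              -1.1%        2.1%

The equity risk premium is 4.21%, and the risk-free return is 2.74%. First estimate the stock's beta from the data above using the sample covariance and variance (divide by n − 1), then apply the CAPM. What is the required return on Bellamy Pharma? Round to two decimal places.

8.89%

Mean R_i = (12.4 − 13.7 − 2.9 − 11.8 − 1.1) / 5 = -3.4200%
Mean R_m = (10.2 − 8.1 + 0.9 − 5.0 + 2.1) / 5 = 0.0200%
Σ(R_i − R̄_i)(R_m − R̄_m) = 291.8720  ⇒  Cov = 291.8720 / 4 = 72.9680
Σ(R_m − R̄_m)² = 199.8680  ⇒  Var(R_m) = 199.8680 / 4 = 49.9670
β = Cov / Var(R_m) = 72.9680 / 49.9670 = 1.4603
E(R) = R_f + β × MRP = 2.74% + 1.4603 × 4.21% = 8.89%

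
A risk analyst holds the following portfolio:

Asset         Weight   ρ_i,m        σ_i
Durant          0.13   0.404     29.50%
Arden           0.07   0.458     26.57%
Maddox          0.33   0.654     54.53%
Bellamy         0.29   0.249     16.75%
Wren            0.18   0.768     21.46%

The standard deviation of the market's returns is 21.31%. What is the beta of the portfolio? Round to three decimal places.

β_Durant = 0.404 × 29.50% / 21.31% = 0.5593
β_Arden = 0.458 × 26.57% / 21.31% = 0.5710
β_Maddox = 0.654 × 54.53% / 21.31% = 1.6735
β_Bellamy = 0.249 × 16.75% / 21.31% = 0.1957
β_Wren = 0.768 × 21.46% / 21.31% = 0.7734
β_P = Σ w_i β_i = 0.13×0.5593 + 0.07×0.5710 + 0.33×1.6735 + 0.29×0.1957 + 0.18×0.7734 = 0.8609

0.861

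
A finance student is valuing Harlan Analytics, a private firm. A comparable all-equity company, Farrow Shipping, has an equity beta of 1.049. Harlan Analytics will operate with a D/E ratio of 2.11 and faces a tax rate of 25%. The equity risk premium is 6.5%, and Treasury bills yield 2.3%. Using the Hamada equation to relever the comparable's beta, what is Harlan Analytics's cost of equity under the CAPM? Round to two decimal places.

β_L = β_U × [1 + (1 − t)(D/E)] = 1.049 × [1 + (1 − 0.25) × 2.11]
    = 1.049 × [1 + 0.75 × 2.11] = 1.049 × 2.5825 = 2.7090
E(R) = R_f + β_L × MRP = 2.3% + 2.7090 × 6.5% = 19.91%

19.91%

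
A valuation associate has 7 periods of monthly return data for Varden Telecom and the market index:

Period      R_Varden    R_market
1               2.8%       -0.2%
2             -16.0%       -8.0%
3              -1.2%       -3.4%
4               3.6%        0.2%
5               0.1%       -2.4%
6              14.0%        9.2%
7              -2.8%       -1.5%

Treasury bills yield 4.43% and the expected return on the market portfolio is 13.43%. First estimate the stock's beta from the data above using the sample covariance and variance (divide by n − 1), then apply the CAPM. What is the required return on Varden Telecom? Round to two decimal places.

19.09%

Mean R_i = (2.8 − 16.0 − 1.2 + 3.6 + 0.1 + 14.0 − 2.8) / 7 = 0.0714%
Mean R_m = (-0.2 − 8.0 − 3.4 + 0.2 − 2.4 + 9.2 − 1.5) / 7 = -0.8714%
Σ(R_i − R̄_i)(R_m − R̄_m) = 265.4357  ⇒  Cov = 265.4357 / 6 = 44.2393
Σ(R_m − R̄_m)² = 162.9743  ⇒  Var(R_m) = 162.9743 / 6 = 27.1624
β = Cov / Var(R_m) = 44.2393 / 27.1624 = 1.6287
MRP = 13.43% − 4.43% = 9.00%
E(R) = R_f + β × MRP = 4.43% + 1.6287 × 9.00% = 19.09%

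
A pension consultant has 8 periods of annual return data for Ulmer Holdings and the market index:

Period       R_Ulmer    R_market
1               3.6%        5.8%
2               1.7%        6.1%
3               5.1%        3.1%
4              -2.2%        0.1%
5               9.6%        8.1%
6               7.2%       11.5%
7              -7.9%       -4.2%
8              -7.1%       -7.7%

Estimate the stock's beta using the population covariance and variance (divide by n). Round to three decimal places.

Mean R_i = (3.6 + 1.7 + 5.1 − 2.2 + 9.6 + 7.2 − 7.9 − 7.1) / 8 = 1.2500%
Mean R_m = (5.8 + 6.1 + 3.1 + 0.1 + 8.1 + 11.5 − 4.2 − 7.7) / 8 = 2.8500%
Σ(R_i − R̄_i)(R_m − R̄_m) = 266.7500  ⇒  Cov = 266.7500 / 8 = 33.3438
Σ(R_m − R̄_m)² = 290.2800  ⇒  Var(R_m) = 290.2800 / 8 = 36.2850
β = Cov / Var(R_m) = 33.3438 / 36.2850 = 0.9189

0.919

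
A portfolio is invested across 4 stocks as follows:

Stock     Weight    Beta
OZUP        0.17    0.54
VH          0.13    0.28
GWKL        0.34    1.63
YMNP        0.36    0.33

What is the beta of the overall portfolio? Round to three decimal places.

0.801

β_P = Σ w_i β_i = 0.17×0.54 + 0.13×0.28 + 0.34×1.63 + 0.36×0.33 = 0.8012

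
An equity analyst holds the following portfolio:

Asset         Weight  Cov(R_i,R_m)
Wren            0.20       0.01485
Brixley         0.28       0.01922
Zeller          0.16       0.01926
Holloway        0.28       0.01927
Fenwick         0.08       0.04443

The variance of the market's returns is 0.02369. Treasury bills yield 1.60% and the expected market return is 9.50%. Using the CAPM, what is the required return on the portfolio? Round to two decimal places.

8.40%

β_Wren = 0.01485 / 0.02369 = 0.6268
β_Brixley = 0.01922 / 0.02369 = 0.8113
β_Zeller = 0.01926 / 0.02369 = 0.8130
β_Holloway = 0.01927 / 0.02369 = 0.8134
β_Fenwick = 0.04443 / 0.02369 = 1.8755
β_P = Σ w_i β_i = 0.20×0.6268 + 0.28×0.8113 + 0.16×0.8130 + 0.28×0.8134 + 0.08×1.8755 = 0.8604
MRP = 9.50% − 1.60% = 7.90%
E(R_P) = R_f + β_P × MRP = 1.60% + 0.8604 × 7.90% = 8.40%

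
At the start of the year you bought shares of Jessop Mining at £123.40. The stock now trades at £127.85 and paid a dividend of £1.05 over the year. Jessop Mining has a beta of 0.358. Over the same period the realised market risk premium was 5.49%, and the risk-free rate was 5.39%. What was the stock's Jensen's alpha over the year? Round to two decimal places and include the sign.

-2.90%

Realised HPR = (P1 + D1 − P0) / P0 = (127.85 + 1.05 − 123.40) / 123.40 = 5.50 / 123.40 = 4.4571%
CAPM required = R_f + β·MRP = 5.39% + 0.358 × 5.49% = 7.35542%
α = realised − required = 4.4571% − 7.35542% = -2.90%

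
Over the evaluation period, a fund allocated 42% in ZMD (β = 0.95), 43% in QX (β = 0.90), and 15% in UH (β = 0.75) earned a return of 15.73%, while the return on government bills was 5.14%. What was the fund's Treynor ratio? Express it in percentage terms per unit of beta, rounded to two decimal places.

11.79%

β_P = 0.42×0.95 + 0.43×0.90 + 0.15×0.75 = 0.8985
Treynor = (R_P − R_f) / β_P = (15.73% − 5.14%) / 0.8985 = 10.59% / 0.8985 = 11.79%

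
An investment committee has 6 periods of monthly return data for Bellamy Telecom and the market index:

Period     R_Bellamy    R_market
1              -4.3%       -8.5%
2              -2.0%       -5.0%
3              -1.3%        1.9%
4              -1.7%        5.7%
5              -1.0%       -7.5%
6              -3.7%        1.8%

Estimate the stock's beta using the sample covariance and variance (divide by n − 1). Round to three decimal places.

0.048

Mean R_i = (-4.3 − 2.0 − 1.3 − 1.7 − 1.0 − 3.7) / 6 = -2.3333%
Mean R_m = (-8.5 − 5.0 + 1.9 + 5.7 − 7.5 + 1.8) / 6 = -1.9333%
Σ(R_i − R̄_i)(R_m − R̄_m) = 8.1633  ⇒  Cov = 8.1633 / 5 = 1.6327
Σ(R_m − R̄_m)² = 170.4133  ⇒  Var(R_m) = 170.4133 / 5 = 34.0827
β = Cov / Var(R_m) = 1.6327 / 34.0827 = 0.0479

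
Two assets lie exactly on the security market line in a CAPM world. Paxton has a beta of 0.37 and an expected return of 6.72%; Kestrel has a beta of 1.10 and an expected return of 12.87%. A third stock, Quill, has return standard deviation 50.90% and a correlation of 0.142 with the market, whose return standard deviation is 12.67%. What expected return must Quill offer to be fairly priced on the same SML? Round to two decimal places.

8.41%

MRP = (12.87% − 6.72%) / (1.10 − 0.37) = 8.4247%
R_f = 6.72% − 0.37 × 8.4247% = 3.6029%
β_Quill = ρ·σ_i/σ_m = 0.142 × 50.90 / 12.67 = 0.5705
E(R_Quill) = R_f + β × MRP = 3.6029% + 0.5705 × 8.4247% = 8.41%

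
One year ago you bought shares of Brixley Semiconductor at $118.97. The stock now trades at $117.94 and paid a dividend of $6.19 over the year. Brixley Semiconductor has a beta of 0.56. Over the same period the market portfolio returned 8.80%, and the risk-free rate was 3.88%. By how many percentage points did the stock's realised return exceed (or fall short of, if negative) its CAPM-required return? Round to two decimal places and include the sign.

-2.30%

Realised HPR = (P1 + D1 − P0) / P0 = (117.94 + 6.19 − 118.97) / 118.97 = 5.16 / 118.97 = 4.3372%
MRP = 8.80% − 3.88% = 4.92%
CAPM required = R_f + β·MRP = 3.88% + 0.56 × 4.92% = 6.6352%
α = realised − required = 4.3372% − 6.6352% = -2.30%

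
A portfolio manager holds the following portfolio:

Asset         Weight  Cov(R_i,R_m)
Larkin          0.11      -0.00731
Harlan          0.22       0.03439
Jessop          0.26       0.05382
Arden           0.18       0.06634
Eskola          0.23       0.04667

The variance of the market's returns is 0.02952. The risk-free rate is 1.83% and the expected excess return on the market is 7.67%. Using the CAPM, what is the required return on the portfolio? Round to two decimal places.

13.11%

β_Larkin = -0.00731 / 0.02952 = -0.2476
β_Harlan = 0.03439 / 0.02952 = 1.1650
β_Jessop = 0.05382 / 0.02952 = 1.8232
β_Arden = 0.06634 / 0.02952 = 2.2473
β_Eskola = 0.04667 / 0.02952 = 1.5810
β_P = Σ w_i β_i = 0.11×-0.2476 + 0.22×1.1650 + 0.26×1.8232 + 0.18×2.2473 + 0.23×1.5810 = 1.4712
E(R_P) = R_f + β_P × MRP = 1.83% + 1.4712 × 7.67% = 13.11%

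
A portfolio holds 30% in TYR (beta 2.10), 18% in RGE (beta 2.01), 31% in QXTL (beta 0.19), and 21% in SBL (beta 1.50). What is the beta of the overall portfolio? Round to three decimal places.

β_P = Σ w_i β_i = 0.30×2.10 + 0.18×2.01 + 0.31×0.19 + 0.21×1.50 = 1.3657

1.366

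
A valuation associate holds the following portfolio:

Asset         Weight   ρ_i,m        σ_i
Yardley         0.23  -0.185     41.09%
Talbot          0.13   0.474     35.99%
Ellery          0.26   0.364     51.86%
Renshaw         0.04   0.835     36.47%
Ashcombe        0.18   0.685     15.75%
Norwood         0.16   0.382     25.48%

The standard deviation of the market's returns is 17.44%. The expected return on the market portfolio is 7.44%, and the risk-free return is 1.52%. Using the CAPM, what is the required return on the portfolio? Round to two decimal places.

4.95%

β_Yardley = -0.185 × 41.09% / 17.44% = -0.4359
β_Talbot = 0.474 × 35.99% / 17.44% = 0.9782
β_Ellery = 0.364 × 51.86% / 17.44% = 1.0824
β_Renshaw = 0.835 × 36.47% / 17.44% = 1.7461
β_Ashcombe = 0.685 × 15.75% / 17.44% = 0.6186
β_Norwood = 0.382 × 25.48% / 17.44% = 0.5581
β_P = Σ w_i β_i = 0.23×-0.4359 + 0.13×0.9782 + 0.26×1.0824 + 0.04×1.7461 + 0.18×0.6186 + 0.16×0.5581 = 0.5788
MRP = 7.44% − 1.52% = 5.92%
E(R_P) = R_f + β_P × MRP = 1.52% + 0.5788 × 5.92% = 4.95%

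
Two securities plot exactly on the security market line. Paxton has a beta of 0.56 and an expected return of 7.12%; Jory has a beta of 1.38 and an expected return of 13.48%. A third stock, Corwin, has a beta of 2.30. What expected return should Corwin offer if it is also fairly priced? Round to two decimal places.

20.62%

MRP (SML slope) = (13.48% − 7.12%) / (1.38 − 0.56) = 6.36% / 0.82 = 7.7561%
R_f (intercept) = 7.12% − 0.56 × 7.7561% = 2.7766%
E(R_Corwin) = R_f + β × MRP = 2.7766% + 2.30 × 7.7561% = 20.62%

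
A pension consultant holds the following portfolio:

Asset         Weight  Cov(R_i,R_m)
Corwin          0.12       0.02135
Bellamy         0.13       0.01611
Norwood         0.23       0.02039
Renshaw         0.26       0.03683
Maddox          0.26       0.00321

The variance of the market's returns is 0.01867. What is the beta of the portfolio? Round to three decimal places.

1.058

β_Corwin = 0.02135 / 0.01867 = 1.1435
β_Bellamy = 0.01611 / 0.01867 = 0.8629
β_Norwood = 0.02039 / 0.01867 = 1.0921
β_Renshaw = 0.03683 / 0.01867 = 1.9727
β_Maddox = 0.00321 / 0.01867 = 0.1719
β_P = Σ w_i β_i = 0.12×1.1435 + 0.13×0.8629 + 0.23×1.0921 + 0.26×1.9727 + 0.26×0.1719 = 1.0582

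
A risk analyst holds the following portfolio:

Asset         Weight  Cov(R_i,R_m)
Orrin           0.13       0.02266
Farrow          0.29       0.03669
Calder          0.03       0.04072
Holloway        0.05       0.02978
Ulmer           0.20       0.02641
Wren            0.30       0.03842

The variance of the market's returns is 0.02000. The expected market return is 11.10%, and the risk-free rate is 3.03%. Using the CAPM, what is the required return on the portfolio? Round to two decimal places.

β_Orrin = 0.02266 / 0.02000 = 1.1330
β_Farrow = 0.03669 / 0.02000 = 1.8345
β_Calder = 0.04072 / 0.02000 = 2.0360
β_Holloway = 0.02978 / 0.02000 = 1.4890
β_Ulmer = 0.02641 / 0.02000 = 1.3205
β_Wren = 0.03842 / 0.02000 = 1.9210
β_P = Σ w_i β_i = 0.13×1.1330 + 0.29×1.8345 + 0.03×2.0360 + 0.05×1.4890 + 0.20×1.3205 + 0.30×1.9210 = 1.6552
MRP = 11.10% − 3.03% = 8.07%
E(R_P) = R_f + β_P × MRP = 3.03% + 1.6552 × 8.07% = 16.39%

16.39%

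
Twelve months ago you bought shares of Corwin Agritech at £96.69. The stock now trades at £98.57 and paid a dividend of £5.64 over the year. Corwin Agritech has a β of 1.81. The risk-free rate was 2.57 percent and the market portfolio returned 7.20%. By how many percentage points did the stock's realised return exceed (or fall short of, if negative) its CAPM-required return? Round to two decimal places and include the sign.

Realised HPR = (P1 + D1 − P0) / P0 = (98.57 + 5.64 − 96.69) / 96.69 = 7.52 / 96.69 = 7.7774%
MRP = 7.20% − 2.57% = 4.63%
CAPM required = R_f + β·MRP = 2.57% + 1.81 × 4.63% = 10.9503%
α = realised − required = 7.7774% − 10.9503% = -3.17%

-3.17%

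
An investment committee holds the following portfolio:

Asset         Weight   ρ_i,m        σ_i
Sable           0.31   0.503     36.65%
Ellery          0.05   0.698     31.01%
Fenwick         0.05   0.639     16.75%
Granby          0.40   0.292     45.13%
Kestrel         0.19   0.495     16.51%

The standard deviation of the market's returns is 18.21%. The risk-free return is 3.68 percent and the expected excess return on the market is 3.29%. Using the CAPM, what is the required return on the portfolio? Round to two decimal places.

6.24%

β_Sable = 0.503 × 36.65% / 18.21% = 1.0124
β_Ellery = 0.698 × 31.01% / 18.21% = 1.1886
β_Fenwick = 0.639 × 16.75% / 18.21% = 0.5878
β_Granby = 0.292 × 45.13% / 18.21% = 0.7237
β_Kestrel = 0.495 × 16.51% / 18.21% = 0.4488
β_P = Σ w_i β_i = 0.31×1.0124 + 0.05×1.1886 + 0.05×0.5878 + 0.40×0.7237 + 0.19×0.4488 = 0.7774
E(R_P) = R_f + β_P × MRP = 3.68% + 0.7774 × 3.29% = 6.24%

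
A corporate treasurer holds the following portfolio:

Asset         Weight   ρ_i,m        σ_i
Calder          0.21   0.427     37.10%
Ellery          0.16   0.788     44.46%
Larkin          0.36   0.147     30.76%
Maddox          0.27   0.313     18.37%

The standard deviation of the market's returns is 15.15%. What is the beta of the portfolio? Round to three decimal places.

β_Calder = 0.427 × 37.10% / 15.15% = 1.0457
β_Ellery = 0.788 × 44.46% / 15.15% = 2.3125
β_Larkin = 0.147 × 30.76% / 15.15% = 0.2985
β_Maddox = 0.313 × 18.37% / 15.15% = 0.3795
β_P = Σ w_i β_i = 0.21×1.0457 + 0.16×2.3125 + 0.36×0.2985 + 0.27×0.3795 = 0.7995

0.800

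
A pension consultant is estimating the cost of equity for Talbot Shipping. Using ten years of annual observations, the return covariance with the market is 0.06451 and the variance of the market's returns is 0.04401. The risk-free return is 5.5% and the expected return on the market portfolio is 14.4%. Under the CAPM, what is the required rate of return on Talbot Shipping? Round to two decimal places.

18.55%

β = Cov(R_i, R_m) / Var(R_m) = 0.06451 / 0.04401 = 1.4658
MRP = 14.4% − 5.5% = 8.90%
E(R) = R_f + β × MRP = 5.5% + 1.4658 × 8.9% = 18.55%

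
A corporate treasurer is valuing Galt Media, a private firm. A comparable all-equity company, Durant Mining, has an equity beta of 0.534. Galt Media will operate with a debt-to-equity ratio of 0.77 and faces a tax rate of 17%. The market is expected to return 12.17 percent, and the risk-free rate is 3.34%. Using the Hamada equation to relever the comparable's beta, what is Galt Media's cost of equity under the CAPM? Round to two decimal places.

11.07%

β_L = β_U × [1 + (1 − t)(D/E)] = 0.534 × [1 + (1 − 0.17) × 0.77]
    = 0.534 × [1 + 0.83 × 0.77] = 0.534 × 1.6391 = 0.8753
MRP = 12.17% − 3.34% = 8.83%
E(R) = R_f + β_L × MRP = 3.34% + 0.8753 × 8.83% = 11.07%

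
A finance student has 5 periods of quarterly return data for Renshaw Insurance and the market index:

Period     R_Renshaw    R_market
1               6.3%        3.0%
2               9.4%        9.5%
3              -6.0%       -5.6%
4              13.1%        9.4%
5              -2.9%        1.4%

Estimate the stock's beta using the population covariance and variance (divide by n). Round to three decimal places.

Mean R_i = (6.3 + 9.4 − 6.0 + 13.1 − 2.9) / 5 = 3.9800%
Mean R_m = (3.0 + 9.5 − 5.6 + 9.4 + 1.4) / 5 = 3.5400%
Σ(R_i − R̄_i)(R_m − R̄_m) = 190.4340  ⇒  Cov = 190.4340 / 5 = 38.0868
Σ(R_m − R̄_m)² = 158.2720  ⇒  Var(R_m) = 158.2720 / 5 = 31.6544
β = Cov / Var(R_m) = 38.0868 / 31.6544 = 1.2032

1.203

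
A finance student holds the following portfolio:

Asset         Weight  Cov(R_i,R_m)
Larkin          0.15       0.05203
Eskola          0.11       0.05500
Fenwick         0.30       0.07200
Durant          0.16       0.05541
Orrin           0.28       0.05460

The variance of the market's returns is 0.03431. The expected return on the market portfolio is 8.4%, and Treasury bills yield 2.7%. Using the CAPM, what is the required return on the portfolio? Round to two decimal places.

12.60%

β_Larkin = 0.05203 / 0.03431 = 1.5165
β_Eskola = 0.05500 / 0.03431 = 1.6030
β_Fenwick = 0.07200 / 0.03431 = 2.0985
β_Durant = 0.05541 / 0.03431 = 1.6150
β_Orrin = 0.05460 / 0.03431 = 1.5914
β_P = Σ w_i β_i = 0.15×1.5165 + 0.11×1.6030 + 0.30×2.0985 + 0.16×1.6150 + 0.28×1.5914 = 1.7373
MRP = 8.4% − 2.7% = 5.70%
E(R_P) = R_f + β_P × MRP = 2.7% + 1.7373 × 5.7% = 12.60%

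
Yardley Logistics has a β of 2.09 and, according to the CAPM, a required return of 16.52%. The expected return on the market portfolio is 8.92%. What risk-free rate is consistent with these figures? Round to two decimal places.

1.95%

E(R) = R_f + β(E(R_m) − R_f) = R_f(1 − β) + β·E(R_m)
16.52% = R_f × (1 − 2.09) + 2.09 × 8.92%
16.52% = R_f × -1.09 + 18.6428%
R_f = (16.52% − 18.6428%) / -1.09 = 1.95%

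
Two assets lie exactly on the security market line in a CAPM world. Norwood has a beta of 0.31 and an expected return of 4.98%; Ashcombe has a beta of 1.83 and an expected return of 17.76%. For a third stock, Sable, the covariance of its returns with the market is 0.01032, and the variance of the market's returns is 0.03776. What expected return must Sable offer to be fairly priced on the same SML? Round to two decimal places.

4.67%

MRP = (17.76% − 4.98%) / (1.83 − 0.31) = 8.4079%
R_f = 4.98% − 0.31 × 8.4079% = 2.3736%
β_Sable = Cov / Var(R_m) = 0.01032 / 0.03776 = 0.2733
E(R_Sable) = R_f + β × MRP = 2.3736% + 0.2733 × 8.4079% = 4.67%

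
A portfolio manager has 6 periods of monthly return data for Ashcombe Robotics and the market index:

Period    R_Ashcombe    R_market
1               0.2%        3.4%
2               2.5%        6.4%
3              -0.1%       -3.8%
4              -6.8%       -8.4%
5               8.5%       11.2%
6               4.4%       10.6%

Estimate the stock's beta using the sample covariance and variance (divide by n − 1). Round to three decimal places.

Mean R_i = (0.2 + 2.5 − 0.1 − 6.8 + 8.5 + 4.4) / 6 = 1.4500%
Mean R_m = (3.4 + 6.4 − 3.8 − 8.4 + 11.2 + 10.6) / 6 = 3.2333%
Σ(R_i − R̄_i)(R_m − R̄_m) = 187.8900  ⇒  Cov = 187.8900 / 5 = 37.5780
Σ(R_m − R̄_m)² = 312.5933  ⇒  Var(R_m) = 312.5933 / 5 = 62.5187
β = Cov / Var(R_m) = 37.5780 / 62.5187 = 0.6011

0.601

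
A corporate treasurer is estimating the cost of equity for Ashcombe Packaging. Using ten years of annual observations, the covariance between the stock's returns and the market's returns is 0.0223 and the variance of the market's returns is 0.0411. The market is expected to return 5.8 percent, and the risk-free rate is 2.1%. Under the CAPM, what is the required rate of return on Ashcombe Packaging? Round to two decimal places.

4.11%

β = Cov(R_i, R_m) / Var(R_m) = 0.0223 / 0.0411 = 0.5426
MRP = 5.8% − 2.1% = 3.70%
E(R) = R_f + β × MRP = 2.1% + 0.5426 × 3.7% = 4.11%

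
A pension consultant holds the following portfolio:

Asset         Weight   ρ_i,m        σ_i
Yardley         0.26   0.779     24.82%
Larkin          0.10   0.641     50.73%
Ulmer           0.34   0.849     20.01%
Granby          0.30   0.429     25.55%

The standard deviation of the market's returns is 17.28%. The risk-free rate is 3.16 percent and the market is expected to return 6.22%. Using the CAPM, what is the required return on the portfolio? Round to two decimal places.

β_Yardley = 0.779 × 24.82% / 17.28% = 1.1189
β_Larkin = 0.641 × 50.73% / 17.28% = 1.8818
β_Ulmer = 0.849 × 20.01% / 17.28% = 0.9831
β_Granby = 0.429 × 25.55% / 17.28% = 0.6343
β_P = Σ w_i β_i = 0.26×1.1189 + 0.10×1.8818 + 0.34×0.9831 + 0.30×0.6343 = 1.0036
MRP = 6.22% − 3.16% = 3.06%
E(R_P) = R_f + β_P × MRP = 3.16% + 1.0036 × 3.06% = 6.23%

6.23%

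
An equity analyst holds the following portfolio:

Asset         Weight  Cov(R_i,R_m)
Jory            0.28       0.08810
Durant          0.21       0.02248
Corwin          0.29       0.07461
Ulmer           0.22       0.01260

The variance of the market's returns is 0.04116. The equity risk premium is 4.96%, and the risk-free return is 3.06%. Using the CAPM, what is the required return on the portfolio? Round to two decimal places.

β_Jory = 0.08810 / 0.04116 = 2.1404
β_Durant = 0.02248 / 0.04116 = 0.5462
β_Corwin = 0.07461 / 0.04116 = 1.8127
β_Ulmer = 0.01260 / 0.04116 = 0.3061
β_P = Σ w_i β_i = 0.28×2.1404 + 0.21×0.5462 + 0.29×1.8127 + 0.22×0.3061 = 1.3070
E(R_P) = R_f + β_P × MRP = 3.06% + 1.3070 × 4.96% = 9.54%

9.54%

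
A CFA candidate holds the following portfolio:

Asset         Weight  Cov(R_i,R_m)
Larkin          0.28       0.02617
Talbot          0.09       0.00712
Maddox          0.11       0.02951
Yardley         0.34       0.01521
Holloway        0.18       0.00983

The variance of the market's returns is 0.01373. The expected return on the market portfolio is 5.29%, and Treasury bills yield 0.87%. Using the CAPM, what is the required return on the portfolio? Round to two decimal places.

β_Larkin = 0.02617 / 0.01373 = 1.9060
β_Talbot = 0.00712 / 0.01373 = 0.5186
β_Maddox = 0.02951 / 0.01373 = 2.1493
β_Yardley = 0.01521 / 0.01373 = 1.1078
β_Holloway = 0.00983 / 0.01373 = 0.7160
β_P = Σ w_i β_i = 0.28×1.9060 + 0.09×0.5186 + 0.11×2.1493 + 0.34×1.1078 + 0.18×0.7160 = 1.3223
MRP = 5.29% − 0.87% = 4.42%
E(R_P) = R_f + β_P × MRP = 0.87% + 1.3223 × 4.42% = 6.71%

6.71%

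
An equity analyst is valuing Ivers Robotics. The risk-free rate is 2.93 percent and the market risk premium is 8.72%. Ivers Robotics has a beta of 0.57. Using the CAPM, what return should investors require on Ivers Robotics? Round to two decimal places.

7.90%

E(R) = R_f + β × MRP = 2.93% + 0.57 × 8.72% = 7.90%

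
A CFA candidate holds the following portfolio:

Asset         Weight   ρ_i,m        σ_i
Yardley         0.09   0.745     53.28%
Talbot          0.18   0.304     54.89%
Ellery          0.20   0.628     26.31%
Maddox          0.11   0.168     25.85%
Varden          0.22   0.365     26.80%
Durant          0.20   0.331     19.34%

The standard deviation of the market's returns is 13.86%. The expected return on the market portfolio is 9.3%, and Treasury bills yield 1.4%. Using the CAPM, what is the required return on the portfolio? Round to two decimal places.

β_Yardley = 0.745 × 53.28% / 13.86% = 2.8639
β_Talbot = 0.304 × 54.89% / 13.86% = 1.2039
β_Ellery = 0.628 × 26.31% / 13.86% = 1.1921
β_Maddox = 0.168 × 25.85% / 13.86% = 0.3133
β_Varden = 0.365 × 26.80% / 13.86% = 0.7058
β_Durant = 0.331 × 19.34% / 13.86% = 0.4619
β_P = Σ w_i β_i = 0.09×2.8639 + 0.18×1.2039 + 0.20×1.1921 + 0.11×0.3133 + 0.22×0.7058 + 0.20×0.4619 = 0.9950
MRP = 9.3% − 1.4% = 7.90%
E(R_P) = R_f + β_P × MRP = 1.4% + 0.9950 × 7.9% = 9.26%

9.26%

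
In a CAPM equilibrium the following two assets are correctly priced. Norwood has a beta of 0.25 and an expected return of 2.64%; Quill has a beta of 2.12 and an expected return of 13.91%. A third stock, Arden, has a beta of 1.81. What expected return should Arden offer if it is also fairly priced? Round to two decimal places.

12.04%

MRP (SML slope) = (13.91% − 2.64%) / (2.12 − 0.25) = 11.27% / 1.87 = 6.0267%
R_f (intercept) = 2.64% − 0.25 × 6.0267% = 1.1333%
E(R_Arden) = R_f + β × MRP = 1.1333% + 1.81 × 6.0267% = 12.04%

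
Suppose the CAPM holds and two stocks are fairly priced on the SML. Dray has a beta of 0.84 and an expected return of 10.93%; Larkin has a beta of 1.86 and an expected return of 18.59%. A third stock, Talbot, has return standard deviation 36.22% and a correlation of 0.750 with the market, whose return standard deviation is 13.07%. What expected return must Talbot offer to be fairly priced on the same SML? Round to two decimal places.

MRP = (18.59% − 10.93%) / (1.86 − 0.84) = 7.5098%
R_f = 10.93% − 0.84 × 7.5098% = 4.6218%
β_Talbot = ρ·σ_i/σ_m = 0.750 × 36.22 / 13.07 = 2.0784
E(R_Talbot) = R_f + β × MRP = 4.6218% + 2.0784 × 7.5098% = 20.23%

20.23%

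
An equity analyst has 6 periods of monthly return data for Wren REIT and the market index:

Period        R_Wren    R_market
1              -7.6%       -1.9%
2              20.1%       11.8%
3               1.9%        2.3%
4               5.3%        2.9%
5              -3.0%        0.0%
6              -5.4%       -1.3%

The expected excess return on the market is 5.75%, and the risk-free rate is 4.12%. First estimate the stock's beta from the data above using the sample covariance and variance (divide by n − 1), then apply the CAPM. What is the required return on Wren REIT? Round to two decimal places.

15.59%

Mean R_i = (-7.6 + 20.1 + 1.9 + 5.3 − 3.0 − 5.4) / 6 = 1.8833%
Mean R_m = (-1.9 + 11.8 + 2.3 + 2.9 + 0.0 − 1.3) / 6 = 2.3000%
Σ(R_i − R̄_i)(R_m − R̄_m) = 252.3900  ⇒  Cov = 252.3900 / 5 = 50.4780
Σ(R_m − R̄_m)² = 126.5000  ⇒  Var(R_m) = 126.5000 / 5 = 25.3000
β = Cov / Var(R_m) = 50.4780 / 25.3000 = 1.9952
E(R) = R_f + β × MRP = 4.12% + 1.9952 × 5.75% = 15.59%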